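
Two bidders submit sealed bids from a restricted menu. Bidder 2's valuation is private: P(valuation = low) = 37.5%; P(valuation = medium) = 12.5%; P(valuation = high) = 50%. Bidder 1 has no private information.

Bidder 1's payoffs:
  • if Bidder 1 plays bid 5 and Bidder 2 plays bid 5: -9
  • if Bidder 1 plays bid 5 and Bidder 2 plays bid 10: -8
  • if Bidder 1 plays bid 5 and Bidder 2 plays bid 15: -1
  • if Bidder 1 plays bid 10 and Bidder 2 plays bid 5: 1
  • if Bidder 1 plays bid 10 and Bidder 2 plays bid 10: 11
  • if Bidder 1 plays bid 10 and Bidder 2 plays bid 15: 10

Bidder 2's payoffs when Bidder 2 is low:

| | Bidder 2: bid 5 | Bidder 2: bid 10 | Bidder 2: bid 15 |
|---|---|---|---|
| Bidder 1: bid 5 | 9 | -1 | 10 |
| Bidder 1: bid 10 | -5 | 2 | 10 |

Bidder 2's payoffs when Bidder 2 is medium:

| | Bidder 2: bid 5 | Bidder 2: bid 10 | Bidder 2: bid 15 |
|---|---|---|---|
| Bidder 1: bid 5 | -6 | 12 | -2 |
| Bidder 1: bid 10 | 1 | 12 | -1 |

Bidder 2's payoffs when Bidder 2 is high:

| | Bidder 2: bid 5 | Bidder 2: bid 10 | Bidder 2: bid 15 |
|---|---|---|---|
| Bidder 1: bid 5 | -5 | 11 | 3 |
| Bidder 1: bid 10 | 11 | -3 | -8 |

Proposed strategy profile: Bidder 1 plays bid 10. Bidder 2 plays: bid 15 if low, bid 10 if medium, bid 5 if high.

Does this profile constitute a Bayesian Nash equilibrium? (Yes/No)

A profile is a BNE iff every type of every player is best-responding given beliefs about the other side.
Bidder 1 plays bid 10: E[bid 10] = 0.375·(10) + 0.125·(11) + 0.5·(1) = 5.625; E[bid 5] = -5.875. Best-responding. ✓
Bidder 2 (valuation low), facing bid 10: bid 5 gives -5, bid 10 gives 2, bid 15 gives 10. Proposed bid 15 is best. ✓
Bidder 2 (valuation medium), facing bid 10: bid 5 gives 1, bid 10 gives 12, bid 15 gives -1. Proposed bid 10 is best. ✓
Bidder 2 (valuation high), facing bid 10: bid 5 gives 11, bid 10 gives -3, bid 15 gives -8. Proposed bid 5 is best. ✓

Yes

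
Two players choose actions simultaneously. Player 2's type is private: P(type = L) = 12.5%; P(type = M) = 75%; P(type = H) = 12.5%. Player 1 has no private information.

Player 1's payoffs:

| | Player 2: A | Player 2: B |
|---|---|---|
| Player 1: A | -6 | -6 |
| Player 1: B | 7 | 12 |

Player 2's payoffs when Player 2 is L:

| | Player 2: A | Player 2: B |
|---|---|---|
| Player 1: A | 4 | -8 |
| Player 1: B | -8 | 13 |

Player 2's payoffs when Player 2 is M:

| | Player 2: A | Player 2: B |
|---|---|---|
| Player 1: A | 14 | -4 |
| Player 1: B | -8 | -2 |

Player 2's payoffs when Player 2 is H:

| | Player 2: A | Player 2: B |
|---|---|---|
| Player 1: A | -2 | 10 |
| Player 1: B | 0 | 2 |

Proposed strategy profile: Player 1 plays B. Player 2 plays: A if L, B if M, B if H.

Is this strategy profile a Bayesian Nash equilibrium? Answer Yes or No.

No

Player 1 plays B: E[B] = 0.125·(7) + 0.75·(12) + 0.125·(12) = 11.375; E[A] = -6. Best-responding. ✓
Player 2 (type L), facing B: A gives -8, B gives 13. Proposed A is not best — profitable deviation exists. ✗
Player 2 (type M), facing B: A gives -8, B gives -2. Proposed B is best. ✓
Player 2 (type H), facing B: A gives 0, B gives 2. Proposed B is best. ✓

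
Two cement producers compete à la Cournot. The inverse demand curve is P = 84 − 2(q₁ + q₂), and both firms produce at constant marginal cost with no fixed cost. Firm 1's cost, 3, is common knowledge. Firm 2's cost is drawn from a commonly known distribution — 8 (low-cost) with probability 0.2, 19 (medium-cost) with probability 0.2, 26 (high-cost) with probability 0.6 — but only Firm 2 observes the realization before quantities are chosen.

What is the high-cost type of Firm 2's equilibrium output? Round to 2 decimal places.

Firm 2 with cost c maximizes (84 − 2(q₁+q₂) − c)·q₂, giving q₂(c) = (84 − c − 2q₁)/4.
E[c₂] = 0.2·8 + 0.2·19 + 0.6·26 = 21
Firm 1's FOC against E[q₂] yields q₁ = (84 − 2·3 + E[c₂])/6 = (84 − 6 + 21)/6 = 16.5.
q₂(high-cost) = (84 − 26 − 2·16.5)/4 = 6.25.

6.25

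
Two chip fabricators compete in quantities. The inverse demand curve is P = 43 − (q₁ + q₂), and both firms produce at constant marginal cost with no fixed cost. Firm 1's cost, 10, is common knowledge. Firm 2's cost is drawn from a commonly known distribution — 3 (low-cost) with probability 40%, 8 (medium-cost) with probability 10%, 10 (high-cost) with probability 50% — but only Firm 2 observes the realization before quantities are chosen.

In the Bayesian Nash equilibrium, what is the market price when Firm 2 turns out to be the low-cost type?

18

Type-c best response for Firm 2: q₂(c) = (43 − c)/2 − q₁/2.
Firm 1 maximizes expected profit; its first-order condition is 43 − 2q₁ − E[q₂] − 10 = 0.
Substituting E[q₂] and solving: E[c₂] = 7, so q₁ = (43 − 2·10 + 7)/3 = 10.
q₂(low-cost) = 15, so P = 43 − (10 + 15) = 18.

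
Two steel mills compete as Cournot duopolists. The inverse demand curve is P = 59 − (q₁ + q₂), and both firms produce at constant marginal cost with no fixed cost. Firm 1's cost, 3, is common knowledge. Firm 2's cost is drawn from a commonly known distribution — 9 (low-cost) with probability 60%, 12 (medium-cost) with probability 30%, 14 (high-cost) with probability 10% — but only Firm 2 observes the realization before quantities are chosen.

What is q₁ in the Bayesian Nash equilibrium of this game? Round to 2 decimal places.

21.13

Type-c best response for Firm 2: q₂(c) = (59 − c)/2 − q₁/2.
Firm 1 maximizes expected profit; its first-order condition is 59 − 2q₁ − E[q₂] − 3 = 0.
Substituting E[q₂] and solving: E[c₂] = 10.4, so q₁ = (59 − 2·3 + 10.4)/3 = 21.1333.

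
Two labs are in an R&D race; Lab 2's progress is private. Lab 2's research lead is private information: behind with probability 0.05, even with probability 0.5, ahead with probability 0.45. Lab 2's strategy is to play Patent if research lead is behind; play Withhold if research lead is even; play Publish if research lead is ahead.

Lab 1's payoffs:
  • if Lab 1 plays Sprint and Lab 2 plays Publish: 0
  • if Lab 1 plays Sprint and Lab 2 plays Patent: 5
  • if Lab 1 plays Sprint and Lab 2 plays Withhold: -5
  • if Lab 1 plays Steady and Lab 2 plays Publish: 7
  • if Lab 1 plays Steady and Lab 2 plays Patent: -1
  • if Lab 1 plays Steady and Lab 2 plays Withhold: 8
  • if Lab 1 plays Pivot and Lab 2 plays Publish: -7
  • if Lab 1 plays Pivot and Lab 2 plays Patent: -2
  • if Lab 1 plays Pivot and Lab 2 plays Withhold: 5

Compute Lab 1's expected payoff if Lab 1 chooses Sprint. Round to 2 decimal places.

-2.25

E[Sprint] = 0.05·5 + 0.5·(-5) + 0.45·0 = 0.25 + (-2.5) + 0 = -2.25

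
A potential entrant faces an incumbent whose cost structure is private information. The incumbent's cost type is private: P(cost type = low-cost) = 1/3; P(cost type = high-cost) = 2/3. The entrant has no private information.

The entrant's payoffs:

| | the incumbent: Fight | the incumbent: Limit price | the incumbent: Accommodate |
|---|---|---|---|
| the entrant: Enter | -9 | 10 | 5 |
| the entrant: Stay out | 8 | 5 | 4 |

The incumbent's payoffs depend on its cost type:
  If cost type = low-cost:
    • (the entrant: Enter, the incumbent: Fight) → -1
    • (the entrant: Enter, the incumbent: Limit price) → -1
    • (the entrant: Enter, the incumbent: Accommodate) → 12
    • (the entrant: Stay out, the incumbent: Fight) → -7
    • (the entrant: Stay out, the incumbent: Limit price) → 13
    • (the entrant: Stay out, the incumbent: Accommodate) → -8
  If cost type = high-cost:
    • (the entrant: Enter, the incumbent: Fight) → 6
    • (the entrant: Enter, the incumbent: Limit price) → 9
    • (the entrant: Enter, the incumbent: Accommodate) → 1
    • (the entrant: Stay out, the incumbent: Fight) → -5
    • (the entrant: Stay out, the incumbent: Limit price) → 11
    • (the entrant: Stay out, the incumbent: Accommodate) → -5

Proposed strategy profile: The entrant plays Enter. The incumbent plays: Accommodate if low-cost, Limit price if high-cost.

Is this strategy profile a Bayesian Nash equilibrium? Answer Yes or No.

A profile is a BNE iff every type of every player is best-responding given beliefs about the other side.
The entrant plays Enter: E[Enter] = 1/3·(5) + 2/3·(10) = 25/3; E[Stay out] = 14/3. Best-responding. ✓
The incumbent (cost type low-cost), facing Enter: Fight gives -1, Limit price gives -1, Accommodate gives 12. Proposed Accommodate is best. ✓
The incumbent (cost type high-cost), facing Enter: Fight gives 6, Limit price gives 9, Accommodate gives 1. Proposed Limit price is best. ✓

Yes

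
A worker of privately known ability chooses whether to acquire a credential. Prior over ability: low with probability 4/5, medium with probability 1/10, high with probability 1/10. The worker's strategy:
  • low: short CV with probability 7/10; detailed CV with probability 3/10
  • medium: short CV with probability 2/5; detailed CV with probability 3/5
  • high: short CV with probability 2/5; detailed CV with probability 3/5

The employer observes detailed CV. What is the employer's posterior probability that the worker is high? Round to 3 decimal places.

P(detailed CV) = (4/5)·(3/10) + (1/10)·(3/5) + (1/10)·(3/5) = 9/25
P(high | detailed CV) = ((1/10)·(3/5)) / (9/25) = (3/50) / (9/25) = 1/6

0.167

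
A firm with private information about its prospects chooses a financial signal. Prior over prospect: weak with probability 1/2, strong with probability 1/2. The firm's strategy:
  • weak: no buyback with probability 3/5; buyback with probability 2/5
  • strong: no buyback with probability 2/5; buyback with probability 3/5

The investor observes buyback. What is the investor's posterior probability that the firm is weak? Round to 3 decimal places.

0.400

P(buyback) = (1/2)·(2/5) + (1/2)·(3/5) = 1/2
P(weak | buyback) = ((1/2)·(2/5)) / (1/2) = (1/5) / (1/2) = 2/5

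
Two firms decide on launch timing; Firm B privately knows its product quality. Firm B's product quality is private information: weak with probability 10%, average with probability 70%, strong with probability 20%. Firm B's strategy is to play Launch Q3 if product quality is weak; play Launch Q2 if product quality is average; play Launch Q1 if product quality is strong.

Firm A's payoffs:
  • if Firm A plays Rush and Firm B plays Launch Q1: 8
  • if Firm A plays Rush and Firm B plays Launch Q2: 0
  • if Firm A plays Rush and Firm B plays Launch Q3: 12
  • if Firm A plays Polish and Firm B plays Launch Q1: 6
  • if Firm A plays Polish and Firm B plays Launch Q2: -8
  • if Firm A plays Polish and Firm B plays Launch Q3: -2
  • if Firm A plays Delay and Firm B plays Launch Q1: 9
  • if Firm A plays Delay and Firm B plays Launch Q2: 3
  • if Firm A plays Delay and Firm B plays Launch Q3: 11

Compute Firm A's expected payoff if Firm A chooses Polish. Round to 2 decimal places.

E[Polish] = 0.1·(-2) + 0.7·(-8) + 0.2·6 = (-0.2) + (-5.6) + 1.2 = -4.6

-4.60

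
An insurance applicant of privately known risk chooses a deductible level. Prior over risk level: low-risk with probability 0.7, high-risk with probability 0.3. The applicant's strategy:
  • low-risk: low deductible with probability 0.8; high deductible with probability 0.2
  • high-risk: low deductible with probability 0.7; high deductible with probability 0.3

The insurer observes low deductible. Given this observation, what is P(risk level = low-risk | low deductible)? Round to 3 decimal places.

P(low deductible) = 0.7·0.8 + 0.3·0.7 = 0.77
P(low-risk | low deductible) = (0.7·0.8) / 0.77 = 0.56 / 0.77 = 0.727273

0.727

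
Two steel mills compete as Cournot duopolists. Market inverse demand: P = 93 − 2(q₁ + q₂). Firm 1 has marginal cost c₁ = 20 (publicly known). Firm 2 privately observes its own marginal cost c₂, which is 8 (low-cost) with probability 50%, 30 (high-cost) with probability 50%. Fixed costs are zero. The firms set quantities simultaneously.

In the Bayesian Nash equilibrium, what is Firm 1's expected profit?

288

Type-c best response for Firm 2: q₂(c) = (93 − c)/4 − q₁/2.
Firm 1 maximizes expected profit; its first-order condition is 93 − 4q₁ − 2E[q₂] − 20 = 0.
Substituting E[q₂] and solving: E[c₂] = 19, so q₁ = (93 − 2·20 + 19)/6 = 12.
E[P] = 93 − 2·(q₁ + E[q₂]) = 44; Firm 1's expected profit = (E[P] − 20)·q₁ = (44 − 20)·12 = 288.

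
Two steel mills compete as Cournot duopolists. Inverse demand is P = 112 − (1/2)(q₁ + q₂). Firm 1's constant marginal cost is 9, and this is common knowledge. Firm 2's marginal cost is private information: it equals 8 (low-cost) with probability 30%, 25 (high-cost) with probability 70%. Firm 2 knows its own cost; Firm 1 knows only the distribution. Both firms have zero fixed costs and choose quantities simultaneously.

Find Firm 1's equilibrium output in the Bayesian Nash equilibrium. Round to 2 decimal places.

Each type of Firm 2 best-responds to q₁; Firm 1 best-responds to the expected q₂ over Firm 2's types.
Firm 2 with cost c maximizes (112 − (1/2)(q₁+q₂) − c)·q₂, giving q₂(c) = (112 − c − (1/2)q₁).
E[c₂] = 0.3·8 + 0.7·25 = 19.9
Firm 1's FOC against E[q₂] yields q₁ = (112 − 2·9 + E[c₂])/(3/2) = (112 − 18 + 19.9)/(3/2) = 75.9333.

75.93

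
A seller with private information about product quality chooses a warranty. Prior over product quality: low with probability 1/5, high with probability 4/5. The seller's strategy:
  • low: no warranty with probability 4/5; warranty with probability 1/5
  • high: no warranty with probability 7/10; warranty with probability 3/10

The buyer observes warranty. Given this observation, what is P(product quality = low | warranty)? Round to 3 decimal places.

Apply Bayes' rule using the sender's strategy as the likelihood.
P(warranty) = (1/5)·(1/5) + (4/5)·(3/10) = 7/25
P(low | warranty) = ((1/5)·(1/5)) / (7/25) = (1/25) / (7/25) = 1/7

0.143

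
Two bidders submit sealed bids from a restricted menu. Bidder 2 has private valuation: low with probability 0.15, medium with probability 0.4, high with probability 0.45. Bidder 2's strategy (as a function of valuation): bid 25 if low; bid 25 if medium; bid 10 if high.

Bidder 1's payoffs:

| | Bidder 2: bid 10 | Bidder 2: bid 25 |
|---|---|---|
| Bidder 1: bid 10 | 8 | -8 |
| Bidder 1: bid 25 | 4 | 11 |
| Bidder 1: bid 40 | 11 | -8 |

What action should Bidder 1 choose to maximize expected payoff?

E[bid 10] = 0.15·(-8) + 0.4·(-8) + 0.45·(8) = -0.8
E[bid 25] = 0.15·(11) + 0.4·(11) + 0.45·(4) = 7.85
E[bid 40] = 0.15·(-8) + 0.4·(-8) + 0.45·(11) = 0.55
Best response: bid 25 (7.85 is the largest).

bid 25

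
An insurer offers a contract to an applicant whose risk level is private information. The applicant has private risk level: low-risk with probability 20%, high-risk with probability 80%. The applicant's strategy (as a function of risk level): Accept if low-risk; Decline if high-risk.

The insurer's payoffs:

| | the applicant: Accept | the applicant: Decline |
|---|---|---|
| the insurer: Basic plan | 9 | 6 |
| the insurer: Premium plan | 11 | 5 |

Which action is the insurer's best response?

Basic plan

E[Basic plan] = 0.2·(9) + 0.8·(6) = 6.6
E[Premium plan] = 0.2·(11) + 0.8·(5) = 6.2
Best response: Basic plan (6.6 is the largest).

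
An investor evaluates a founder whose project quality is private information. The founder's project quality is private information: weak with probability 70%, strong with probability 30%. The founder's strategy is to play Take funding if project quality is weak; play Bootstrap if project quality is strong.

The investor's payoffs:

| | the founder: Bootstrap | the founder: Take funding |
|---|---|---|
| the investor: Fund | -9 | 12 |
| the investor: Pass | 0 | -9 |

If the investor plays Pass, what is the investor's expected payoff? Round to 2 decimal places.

-6.30

E[Pass] = 0.7·(-9) + 0.3·0 = (-6.3) + 0 = -6.3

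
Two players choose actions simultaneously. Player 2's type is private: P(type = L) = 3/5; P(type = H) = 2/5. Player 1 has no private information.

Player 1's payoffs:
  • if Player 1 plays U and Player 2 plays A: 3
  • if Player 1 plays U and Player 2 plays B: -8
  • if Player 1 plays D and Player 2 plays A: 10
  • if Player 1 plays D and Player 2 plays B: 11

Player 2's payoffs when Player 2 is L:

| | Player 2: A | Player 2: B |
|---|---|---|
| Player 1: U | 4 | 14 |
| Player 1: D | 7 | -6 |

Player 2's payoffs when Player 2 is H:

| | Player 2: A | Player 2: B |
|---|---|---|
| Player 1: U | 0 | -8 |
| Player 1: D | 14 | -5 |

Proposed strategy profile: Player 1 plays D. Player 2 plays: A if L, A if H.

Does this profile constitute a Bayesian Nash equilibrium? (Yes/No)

Yes

A profile is a BNE iff every type of every player is best-responding given beliefs about the other side.
Player 1 plays D: E[D] = 3/5·(10) + 2/5·(10) = 10; E[U] = 3. Best-responding. ✓
Player 2 (type L), facing D: A gives 7, B gives -6. Proposed A is best. ✓
Player 2 (type H), facing D: A gives 14, B gives -5. Proposed A is best. ✓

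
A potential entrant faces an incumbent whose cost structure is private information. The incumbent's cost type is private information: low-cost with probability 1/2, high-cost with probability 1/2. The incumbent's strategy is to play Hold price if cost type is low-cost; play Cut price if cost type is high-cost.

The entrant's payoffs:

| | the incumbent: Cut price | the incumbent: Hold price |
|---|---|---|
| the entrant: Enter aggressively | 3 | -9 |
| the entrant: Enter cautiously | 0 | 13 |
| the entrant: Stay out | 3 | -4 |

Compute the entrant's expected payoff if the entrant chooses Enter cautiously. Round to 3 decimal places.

E[Enter cautiously] = 1/2·13 + 1/2·0 = 13/2 + 0 = 13/2

6.500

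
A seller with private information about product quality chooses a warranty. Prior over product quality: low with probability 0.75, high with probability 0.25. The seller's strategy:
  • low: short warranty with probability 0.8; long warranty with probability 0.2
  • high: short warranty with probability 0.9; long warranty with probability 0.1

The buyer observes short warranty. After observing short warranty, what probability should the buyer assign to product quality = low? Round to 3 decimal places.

P(short warranty) = 0.75·0.8 + 0.25·0.9 = 0.825
P(low | short warranty) = (0.75·0.8) / 0.825 = 0.6 / 0.825 = 0.727273

0.727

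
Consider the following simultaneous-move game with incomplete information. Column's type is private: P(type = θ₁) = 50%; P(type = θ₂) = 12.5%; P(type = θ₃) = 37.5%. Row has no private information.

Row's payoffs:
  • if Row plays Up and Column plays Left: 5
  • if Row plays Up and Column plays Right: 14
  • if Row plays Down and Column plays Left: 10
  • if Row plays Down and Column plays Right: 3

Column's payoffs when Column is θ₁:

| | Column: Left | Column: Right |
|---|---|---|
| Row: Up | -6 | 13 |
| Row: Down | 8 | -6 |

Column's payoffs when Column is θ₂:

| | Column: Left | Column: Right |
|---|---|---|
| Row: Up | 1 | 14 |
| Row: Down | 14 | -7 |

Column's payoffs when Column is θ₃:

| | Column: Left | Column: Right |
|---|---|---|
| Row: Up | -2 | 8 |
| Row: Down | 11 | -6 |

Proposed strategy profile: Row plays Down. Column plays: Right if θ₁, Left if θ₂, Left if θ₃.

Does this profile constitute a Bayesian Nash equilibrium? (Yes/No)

Row plays Down: E[Down] = 0.5·(3) + 0.125·(10) + 0.375·(10) = 6.5; E[Up] = 9.5. Not best-responding. ✗
Column (type θ₁), facing Down: Left gives 8, Right gives -6. Proposed Right is not best — profitable deviation exists. ✗
Column (type θ₂), facing Down: Left gives 14, Right gives -7. Proposed Left is best. ✓
Column (type θ₃), facing Down: Left gives 11, Right gives -6. Proposed Left is best. ✓

No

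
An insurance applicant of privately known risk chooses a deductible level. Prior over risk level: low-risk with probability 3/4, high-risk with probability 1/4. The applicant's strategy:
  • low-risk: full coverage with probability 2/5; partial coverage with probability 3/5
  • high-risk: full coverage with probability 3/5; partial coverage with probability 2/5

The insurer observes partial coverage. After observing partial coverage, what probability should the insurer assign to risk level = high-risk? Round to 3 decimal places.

P(partial coverage) = (3/4)·(3/5) + (1/4)·(2/5) = 11/20
P(high-risk | partial coverage) = ((1/4)·(2/5)) / (11/20) = (1/10) / (11/20) = 2/11

0.182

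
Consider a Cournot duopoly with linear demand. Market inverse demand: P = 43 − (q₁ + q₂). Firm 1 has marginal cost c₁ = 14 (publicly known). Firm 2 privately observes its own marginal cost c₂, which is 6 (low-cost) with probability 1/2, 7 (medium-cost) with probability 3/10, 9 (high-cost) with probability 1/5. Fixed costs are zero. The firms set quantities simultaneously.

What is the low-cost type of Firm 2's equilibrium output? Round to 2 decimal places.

14.85

Firm 2 with cost c maximizes (43 − (q₁+q₂) − c)·q₂, giving q₂(c) = (43 − c − q₁)/2.
E[c₂] = 1/2·6 + 3/10·7 + 1/5·9 = 6.9
Firm 1's FOC against E[q₂] yields q₁ = (43 − 2·14 + E[c₂])/3 = (43 − 28 + 6.9)/3 = 7.3.
q₂(low-cost) = (43 − 6 − 7.3)/2 = 14.85.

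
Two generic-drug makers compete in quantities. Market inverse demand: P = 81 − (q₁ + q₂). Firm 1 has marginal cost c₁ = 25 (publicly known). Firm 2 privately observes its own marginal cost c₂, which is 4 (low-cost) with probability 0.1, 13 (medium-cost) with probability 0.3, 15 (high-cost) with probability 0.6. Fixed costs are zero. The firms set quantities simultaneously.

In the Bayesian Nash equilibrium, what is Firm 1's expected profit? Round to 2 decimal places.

Each type of Firm 2 best-responds to q₁; Firm 1 best-responds to the expected q₂ over Firm 2's types.
Firm 2 with cost c maximizes (81 − (q₁+q₂) − c)·q₂, giving q₂(c) = (81 − c − q₁)/2.
E[c₂] = 0.1·4 + 0.3·13 + 0.6·15 = 13.3
Firm 1's FOC against E[q₂] yields q₁ = (81 − 2·25 + E[c₂])/3 = (81 − 50 + 13.3)/3 = 14.7667.
E[P] = 81 − (q₁ + E[q₂]) = 39.7667; Firm 1's expected profit = (E[P] − 25)·q₁ = (39.7667 − 25)·14.7667 = 218.054.

218.05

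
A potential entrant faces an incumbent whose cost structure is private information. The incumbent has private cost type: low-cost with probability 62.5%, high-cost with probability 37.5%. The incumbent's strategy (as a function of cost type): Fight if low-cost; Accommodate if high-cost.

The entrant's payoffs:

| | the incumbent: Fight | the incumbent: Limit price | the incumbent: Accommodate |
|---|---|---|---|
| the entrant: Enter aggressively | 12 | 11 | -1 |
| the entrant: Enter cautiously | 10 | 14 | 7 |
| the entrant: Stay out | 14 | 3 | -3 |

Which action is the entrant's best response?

E[Enter aggressively] = 0.625·(12) + 0.375·(-1) = 7.125
E[Enter cautiously] = 0.625·(10) + 0.375·(7) = 8.875
E[Stay out] = 0.625·(14) + 0.375·(-3) = 7.625
Best response: Enter cautiously (8.875 is the largest).

Enter cautiously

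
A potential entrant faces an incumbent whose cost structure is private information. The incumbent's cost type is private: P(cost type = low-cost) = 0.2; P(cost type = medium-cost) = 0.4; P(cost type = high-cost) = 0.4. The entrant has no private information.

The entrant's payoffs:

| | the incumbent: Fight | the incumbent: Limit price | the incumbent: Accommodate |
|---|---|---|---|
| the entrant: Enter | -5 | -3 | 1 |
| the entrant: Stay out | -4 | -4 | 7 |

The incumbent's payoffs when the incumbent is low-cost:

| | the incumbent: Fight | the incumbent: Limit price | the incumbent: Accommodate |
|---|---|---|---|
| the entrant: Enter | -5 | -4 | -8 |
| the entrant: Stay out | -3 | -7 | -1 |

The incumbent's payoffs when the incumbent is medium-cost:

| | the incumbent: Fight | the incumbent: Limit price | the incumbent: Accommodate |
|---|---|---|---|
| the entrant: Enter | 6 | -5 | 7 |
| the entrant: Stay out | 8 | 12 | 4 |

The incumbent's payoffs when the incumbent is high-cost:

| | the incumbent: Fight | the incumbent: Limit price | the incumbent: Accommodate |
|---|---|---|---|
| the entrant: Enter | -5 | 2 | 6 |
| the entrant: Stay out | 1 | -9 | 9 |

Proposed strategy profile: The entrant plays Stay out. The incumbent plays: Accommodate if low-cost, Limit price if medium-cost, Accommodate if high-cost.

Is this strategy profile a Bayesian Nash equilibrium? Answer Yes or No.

The entrant plays Stay out: E[Stay out] = 0.2·(7) + 0.4·(-4) + 0.4·(7) = 2.6; E[Enter] = -0.6. Best-responding. ✓
The incumbent (cost type low-cost), facing Stay out: Fight gives -3, Limit price gives -7, Accommodate gives -1. Proposed Accommodate is best. ✓
The incumbent (cost type medium-cost), facing Stay out: Fight gives 8, Limit price gives 12, Accommodate gives 4. Proposed Limit price is best. ✓
The incumbent (cost type high-cost), facing Stay out: Fight gives 1, Limit price gives -9, Accommodate gives 9. Proposed Accommodate is best. ✓

Yes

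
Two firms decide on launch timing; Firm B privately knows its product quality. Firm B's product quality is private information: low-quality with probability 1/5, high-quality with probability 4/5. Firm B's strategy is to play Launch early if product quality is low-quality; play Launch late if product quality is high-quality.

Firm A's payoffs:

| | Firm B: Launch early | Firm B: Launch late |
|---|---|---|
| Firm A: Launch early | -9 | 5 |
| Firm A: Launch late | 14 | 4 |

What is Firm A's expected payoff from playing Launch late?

6

E[Launch late] = 1/5·14 + 4/5·4 = 14/5 + 16/5 = 6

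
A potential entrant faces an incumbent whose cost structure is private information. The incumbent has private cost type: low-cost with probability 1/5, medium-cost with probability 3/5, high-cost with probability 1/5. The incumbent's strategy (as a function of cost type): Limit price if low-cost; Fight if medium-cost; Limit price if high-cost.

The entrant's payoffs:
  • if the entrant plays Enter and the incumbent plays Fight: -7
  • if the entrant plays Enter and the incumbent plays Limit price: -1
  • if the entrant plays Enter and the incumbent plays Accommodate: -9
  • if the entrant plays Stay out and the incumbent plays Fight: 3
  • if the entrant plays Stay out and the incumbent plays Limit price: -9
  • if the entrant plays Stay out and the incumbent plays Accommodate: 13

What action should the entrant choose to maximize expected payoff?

E[Enter] = 1/5·(-1) + 3/5·(-7) + 1/5·(-1) = -23/5
E[Stay out] = 1/5·(-9) + 3/5·(3) + 1/5·(-9) = -9/5
Best response: Stay out (-9/5 is the largest).

Stay out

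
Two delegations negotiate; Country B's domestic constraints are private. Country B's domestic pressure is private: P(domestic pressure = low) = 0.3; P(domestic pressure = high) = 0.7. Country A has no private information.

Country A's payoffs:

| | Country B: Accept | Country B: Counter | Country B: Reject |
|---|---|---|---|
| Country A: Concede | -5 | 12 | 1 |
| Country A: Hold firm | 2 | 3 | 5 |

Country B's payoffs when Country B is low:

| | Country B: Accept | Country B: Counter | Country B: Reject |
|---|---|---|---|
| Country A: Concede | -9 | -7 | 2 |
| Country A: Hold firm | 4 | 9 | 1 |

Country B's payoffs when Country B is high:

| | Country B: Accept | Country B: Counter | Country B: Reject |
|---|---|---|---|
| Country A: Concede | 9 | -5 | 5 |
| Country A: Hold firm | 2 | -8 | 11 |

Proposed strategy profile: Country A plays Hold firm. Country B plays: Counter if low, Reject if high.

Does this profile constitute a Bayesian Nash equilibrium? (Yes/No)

Yes

Country A plays Hold firm: E[Hold firm] = 0.3·(3) + 0.7·(5) = 4.4; E[Concede] = 4.3. Best-responding. ✓
Country B (domestic pressure low), facing Hold firm: Accept gives 4, Counter gives 9, Reject gives 1. Proposed Counter is best. ✓
Country B (domestic pressure high), facing Hold firm: Accept gives 2, Counter gives -8, Reject gives 11. Proposed Reject is best. ✓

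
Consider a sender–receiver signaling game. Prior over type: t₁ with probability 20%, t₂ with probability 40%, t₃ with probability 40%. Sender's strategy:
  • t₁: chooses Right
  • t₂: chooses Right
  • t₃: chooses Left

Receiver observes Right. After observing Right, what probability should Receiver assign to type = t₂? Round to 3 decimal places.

0.667

P(Right) = 0.2·1 + 0.4·1 + 0.4·0 = 0.6
P(t₂ | Right) = (0.4·1) / 0.6 = 0.4 / 0.6 = 0.666667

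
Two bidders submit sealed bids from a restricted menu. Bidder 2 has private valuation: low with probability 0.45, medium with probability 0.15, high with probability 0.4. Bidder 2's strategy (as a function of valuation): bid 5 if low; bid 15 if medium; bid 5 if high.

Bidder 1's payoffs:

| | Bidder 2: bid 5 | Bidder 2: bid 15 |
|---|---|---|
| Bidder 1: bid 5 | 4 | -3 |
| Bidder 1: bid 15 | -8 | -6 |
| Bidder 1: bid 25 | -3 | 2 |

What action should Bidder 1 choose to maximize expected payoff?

E[bid 5] = 0.45·(4) + 0.15·(-3) + 0.4·(4) = 2.95
E[bid 15] = 0.45·(-8) + 0.15·(-6) + 0.4·(-8) = -7.7
E[bid 25] = 0.45·(-3) + 0.15·(2) + 0.4·(-3) = -2.25
Best response: bid 5 (2.95 is the largest).

bid 5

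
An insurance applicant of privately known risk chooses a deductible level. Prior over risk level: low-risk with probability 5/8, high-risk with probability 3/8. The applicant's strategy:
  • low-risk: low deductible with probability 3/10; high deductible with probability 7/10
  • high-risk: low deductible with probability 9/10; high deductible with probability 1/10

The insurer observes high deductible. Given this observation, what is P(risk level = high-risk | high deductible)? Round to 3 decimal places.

0.079

Apply Bayes' rule using the sender's strategy as the likelihood.
P(high deductible) = (5/8)·(7/10) + (3/8)·(1/10) = 19/40
P(high-risk | high deductible) = ((3/8)·(1/10)) / (19/40) = (3/80) / (19/40) = 3/38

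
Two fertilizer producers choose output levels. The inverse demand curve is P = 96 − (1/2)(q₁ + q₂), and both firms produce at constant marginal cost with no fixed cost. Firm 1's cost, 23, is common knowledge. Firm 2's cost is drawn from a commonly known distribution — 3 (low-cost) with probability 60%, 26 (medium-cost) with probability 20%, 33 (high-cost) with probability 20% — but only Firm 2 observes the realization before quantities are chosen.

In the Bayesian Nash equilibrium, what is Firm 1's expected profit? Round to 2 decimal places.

898.88

Each type of Firm 2 best-responds to q₁; Firm 1 best-responds to the expected q₂ over Firm 2's types.
Firm 2 with cost c maximizes (96 − (1/2)(q₁+q₂) − c)·q₂, giving q₂(c) = (96 − c − (1/2)q₁).
E[c₂] = 0.6·3 + 0.2·26 + 0.2·33 = 13.6
Firm 1's FOC against E[q₂] yields q₁ = (96 − 2·23 + E[c₂])/(3/2) = (96 − 46 + 13.6)/(3/2) = 42.4.
E[P] = 96 − (1/2)·(q₁ + E[q₂]) = 44.2; Firm 1's expected profit = (E[P] − 23)·q₁ = (44.2 − 23)·42.4 = 898.88.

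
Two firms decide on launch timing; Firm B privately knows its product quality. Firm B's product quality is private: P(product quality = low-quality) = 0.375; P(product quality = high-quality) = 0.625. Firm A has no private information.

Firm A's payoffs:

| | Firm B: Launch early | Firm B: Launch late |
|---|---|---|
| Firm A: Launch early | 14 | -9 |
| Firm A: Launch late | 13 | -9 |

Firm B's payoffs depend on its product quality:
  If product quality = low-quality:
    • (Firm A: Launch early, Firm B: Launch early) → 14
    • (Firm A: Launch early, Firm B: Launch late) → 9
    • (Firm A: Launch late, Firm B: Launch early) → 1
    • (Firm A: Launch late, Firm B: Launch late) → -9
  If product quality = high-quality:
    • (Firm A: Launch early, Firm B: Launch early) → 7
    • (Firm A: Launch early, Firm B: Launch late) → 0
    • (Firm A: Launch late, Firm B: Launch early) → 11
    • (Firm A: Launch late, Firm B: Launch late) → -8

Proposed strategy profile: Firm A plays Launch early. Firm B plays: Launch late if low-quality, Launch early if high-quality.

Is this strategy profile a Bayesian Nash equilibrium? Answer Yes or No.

Firm A plays Launch early: E[Launch early] = 0.375·(-9) + 0.625·(14) = 5.375; E[Launch late] = 4.75. Best-responding. ✓
Firm B (product quality low-quality), facing Launch early: Launch early gives 14, Launch late gives 9. Proposed Launch late is not best — profitable deviation exists. ✗
Firm B (product quality high-quality), facing Launch early: Launch early gives 7, Launch late gives 0. Proposed Launch early is best. ✓

No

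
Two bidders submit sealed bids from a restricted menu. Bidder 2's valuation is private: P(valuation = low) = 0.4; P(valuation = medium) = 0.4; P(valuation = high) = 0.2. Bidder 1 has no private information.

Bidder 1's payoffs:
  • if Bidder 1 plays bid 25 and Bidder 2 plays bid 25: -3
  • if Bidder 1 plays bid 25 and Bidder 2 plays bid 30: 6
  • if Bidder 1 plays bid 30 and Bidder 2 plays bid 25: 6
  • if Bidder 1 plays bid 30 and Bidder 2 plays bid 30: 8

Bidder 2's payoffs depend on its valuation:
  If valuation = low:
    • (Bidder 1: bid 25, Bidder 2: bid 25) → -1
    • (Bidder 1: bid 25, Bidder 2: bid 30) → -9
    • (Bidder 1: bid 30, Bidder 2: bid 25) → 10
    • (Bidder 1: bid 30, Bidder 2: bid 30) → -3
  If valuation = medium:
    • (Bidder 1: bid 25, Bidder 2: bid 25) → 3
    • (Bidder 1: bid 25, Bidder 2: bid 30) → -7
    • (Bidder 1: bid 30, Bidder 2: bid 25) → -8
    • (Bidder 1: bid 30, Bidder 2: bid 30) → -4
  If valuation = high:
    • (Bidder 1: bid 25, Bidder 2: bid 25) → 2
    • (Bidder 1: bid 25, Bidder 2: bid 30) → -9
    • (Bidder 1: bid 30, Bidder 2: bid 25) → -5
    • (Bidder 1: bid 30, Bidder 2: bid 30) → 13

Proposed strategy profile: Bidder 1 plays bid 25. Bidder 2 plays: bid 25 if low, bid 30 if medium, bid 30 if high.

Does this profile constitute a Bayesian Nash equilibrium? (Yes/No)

No

Bidder 1 plays bid 25: E[bid 25] = 0.4·(-3) + 0.4·(6) + 0.2·(6) = 2.4; E[bid 30] = 7.2. Not best-responding. ✗
Bidder 2 (valuation low), facing bid 25: bid 25 gives -1, bid 30 gives -9. Proposed bid 25 is best. ✓
Bidder 2 (valuation medium), facing bid 25: bid 25 gives 3, bid 30 gives -7. Proposed bid 30 is not best — profitable deviation exists. ✗
Bidder 2 (valuation high), facing bid 25: bid 25 gives 2, bid 30 gives -9. Proposed bid 30 is not best — profitable deviation exists. ✗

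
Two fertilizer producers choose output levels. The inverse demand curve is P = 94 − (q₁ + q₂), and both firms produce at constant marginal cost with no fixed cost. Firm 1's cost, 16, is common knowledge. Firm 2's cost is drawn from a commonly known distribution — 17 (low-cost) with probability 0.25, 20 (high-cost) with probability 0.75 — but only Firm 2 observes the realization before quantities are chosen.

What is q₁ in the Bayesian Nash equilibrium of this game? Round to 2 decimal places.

27.08

Type-c best response for Firm 2: q₂(c) = (94 − c)/2 − q₁/2.
Firm 1 maximizes expected profit; its first-order condition is 94 − 2q₁ − E[q₂] − 16 = 0.
Substituting E[q₂] and solving: E[c₂] = 19.25, so q₁ = (94 − 2·16 + 19.25)/3 = 27.0833.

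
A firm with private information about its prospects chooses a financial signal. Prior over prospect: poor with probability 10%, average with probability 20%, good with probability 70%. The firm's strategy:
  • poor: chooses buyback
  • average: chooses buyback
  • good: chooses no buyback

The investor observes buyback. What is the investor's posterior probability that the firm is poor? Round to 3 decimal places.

0.333

P(buyback) = 0.1·1 + 0.2·1 + 0.7·0 = 0.3
P(poor | buyback) = (0.1·1) / 0.3 = 0.1 / 0.3 = 0.333333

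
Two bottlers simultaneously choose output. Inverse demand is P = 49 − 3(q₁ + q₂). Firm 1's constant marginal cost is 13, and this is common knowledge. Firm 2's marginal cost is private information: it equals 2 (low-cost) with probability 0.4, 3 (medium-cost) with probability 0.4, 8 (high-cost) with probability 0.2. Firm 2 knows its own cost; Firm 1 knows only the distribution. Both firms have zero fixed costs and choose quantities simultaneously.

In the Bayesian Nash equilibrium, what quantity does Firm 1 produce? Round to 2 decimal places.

2.96

Type-c best response for Firm 2: q₂(c) = (49 − c)/6 − q₁/2.
Firm 1 maximizes expected profit; its first-order condition is 49 − 6q₁ − 3E[q₂] − 13 = 0.
Substituting E[q₂] and solving: E[c₂] = 3.6, so q₁ = (49 − 2·13 + 3.6)/9 = 2.95556.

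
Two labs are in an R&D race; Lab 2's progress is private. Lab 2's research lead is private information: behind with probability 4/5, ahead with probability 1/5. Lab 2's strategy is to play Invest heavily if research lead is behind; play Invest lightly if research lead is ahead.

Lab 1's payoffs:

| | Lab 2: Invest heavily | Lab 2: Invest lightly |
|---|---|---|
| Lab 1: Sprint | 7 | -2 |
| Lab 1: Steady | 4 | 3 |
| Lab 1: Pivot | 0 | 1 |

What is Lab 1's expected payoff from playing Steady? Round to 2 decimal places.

3.80

Take the expectation over Lab 2's research lead, weighting each type's action by its prior probability.
E[Steady] = 4/5·4 + 1/5·3 = 16/5 + 3/5 = 19/5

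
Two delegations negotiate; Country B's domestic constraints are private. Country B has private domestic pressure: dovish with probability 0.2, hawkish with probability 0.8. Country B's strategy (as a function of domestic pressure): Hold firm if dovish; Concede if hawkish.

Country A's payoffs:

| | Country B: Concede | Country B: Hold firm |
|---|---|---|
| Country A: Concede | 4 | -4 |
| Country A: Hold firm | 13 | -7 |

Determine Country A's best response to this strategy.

Hold firm

E[Concede] = 0.2·(-4) + 0.8·(4) = 2.4
E[Hold firm] = 0.2·(-7) + 0.8·(13) = 9
Best response: Hold firm (9 is the largest).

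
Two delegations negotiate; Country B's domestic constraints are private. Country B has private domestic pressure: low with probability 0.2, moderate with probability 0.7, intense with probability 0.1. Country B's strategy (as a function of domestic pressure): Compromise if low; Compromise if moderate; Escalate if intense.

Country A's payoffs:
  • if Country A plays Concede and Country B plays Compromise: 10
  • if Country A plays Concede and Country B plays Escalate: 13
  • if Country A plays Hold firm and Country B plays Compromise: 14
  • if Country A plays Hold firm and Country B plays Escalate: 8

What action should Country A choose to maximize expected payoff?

E[Concede] = 0.2·(10) + 0.7·(10) + 0.1·(13) = 10.3
E[Hold firm] = 0.2·(14) + 0.7·(14) + 0.1·(8) = 13.4
Best response: Hold firm (13.4 is the largest).

Hold firm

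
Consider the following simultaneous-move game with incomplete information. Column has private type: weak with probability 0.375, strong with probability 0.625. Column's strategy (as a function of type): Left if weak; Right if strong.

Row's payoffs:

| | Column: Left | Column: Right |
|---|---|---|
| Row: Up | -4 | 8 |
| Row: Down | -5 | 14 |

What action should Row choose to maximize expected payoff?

Down

Compute Row's expected payoff for each action, taking the expectation over Column's type.
E[Up] = 0.375·(-4) + 0.625·(8) = 3.5
E[Down] = 0.375·(-5) + 0.625·(14) = 6.875
Best response: Down (6.875 is the largest).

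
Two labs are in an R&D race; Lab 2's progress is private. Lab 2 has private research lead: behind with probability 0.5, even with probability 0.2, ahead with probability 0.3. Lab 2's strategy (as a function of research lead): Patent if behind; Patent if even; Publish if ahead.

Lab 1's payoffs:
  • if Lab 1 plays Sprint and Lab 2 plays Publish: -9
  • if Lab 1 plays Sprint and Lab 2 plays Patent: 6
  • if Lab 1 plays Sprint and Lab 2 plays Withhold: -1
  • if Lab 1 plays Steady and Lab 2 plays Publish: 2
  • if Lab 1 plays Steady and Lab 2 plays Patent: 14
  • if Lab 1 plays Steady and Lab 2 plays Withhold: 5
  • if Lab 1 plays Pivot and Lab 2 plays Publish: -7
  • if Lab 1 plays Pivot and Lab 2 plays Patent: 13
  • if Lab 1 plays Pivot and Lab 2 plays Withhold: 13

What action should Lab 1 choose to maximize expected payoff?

Compute Lab 1's expected payoff for each action, taking the expectation over Lab 2's type.
E[Sprint] = 0.5·(6) + 0.2·(6) + 0.3·(-9) = 1.5
E[Steady] = 0.5·(14) + 0.2·(14) + 0.3·(2) = 10.4
E[Pivot] = 0.5·(13) + 0.2·(13) + 0.3·(-7) = 7
Best response: Steady (10.4 is the largest).

Steady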